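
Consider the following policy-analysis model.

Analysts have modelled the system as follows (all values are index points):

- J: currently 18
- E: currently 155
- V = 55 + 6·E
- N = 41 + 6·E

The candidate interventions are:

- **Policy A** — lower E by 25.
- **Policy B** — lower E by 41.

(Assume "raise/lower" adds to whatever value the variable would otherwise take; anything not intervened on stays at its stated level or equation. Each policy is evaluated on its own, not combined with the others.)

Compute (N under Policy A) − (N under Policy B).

96

Policy A (E − 25):
  E = 155 − 25 = 130
  N = 41 + 6·130 = 821
Policy B (E − 41):
  E = 155 − 41 = 114
  N = 41 + 6·114 = 725
N: 821 − 725 = 96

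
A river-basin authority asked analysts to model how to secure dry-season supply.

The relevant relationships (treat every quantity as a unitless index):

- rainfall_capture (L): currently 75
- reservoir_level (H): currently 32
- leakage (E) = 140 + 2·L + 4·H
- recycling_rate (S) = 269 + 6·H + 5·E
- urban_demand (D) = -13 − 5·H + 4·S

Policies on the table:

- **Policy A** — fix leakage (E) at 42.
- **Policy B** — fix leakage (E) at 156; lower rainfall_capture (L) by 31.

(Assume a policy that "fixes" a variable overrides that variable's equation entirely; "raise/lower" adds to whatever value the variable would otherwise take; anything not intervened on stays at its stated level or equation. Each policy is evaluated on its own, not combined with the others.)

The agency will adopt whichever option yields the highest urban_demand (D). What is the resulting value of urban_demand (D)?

Policy A (E := 42):
  L = 75
  H = 32
  E = 42
  S = 269 + 6·32 + 5·42 = 671
  D = -13 − 5·32 + 4·671 = 2511
Policy B (E := 156, L − 31):
  L = 75 − 31 = 44
  H = 32
  E = 156
  S = 269 + 6·32 + 5·156 = 1241
  D = -13 − 5·32 + 4·1241 = 4791
Comparing — Policy A: D=2511, Policy B: D=4791. Highest is 4791 (Policy B).

4791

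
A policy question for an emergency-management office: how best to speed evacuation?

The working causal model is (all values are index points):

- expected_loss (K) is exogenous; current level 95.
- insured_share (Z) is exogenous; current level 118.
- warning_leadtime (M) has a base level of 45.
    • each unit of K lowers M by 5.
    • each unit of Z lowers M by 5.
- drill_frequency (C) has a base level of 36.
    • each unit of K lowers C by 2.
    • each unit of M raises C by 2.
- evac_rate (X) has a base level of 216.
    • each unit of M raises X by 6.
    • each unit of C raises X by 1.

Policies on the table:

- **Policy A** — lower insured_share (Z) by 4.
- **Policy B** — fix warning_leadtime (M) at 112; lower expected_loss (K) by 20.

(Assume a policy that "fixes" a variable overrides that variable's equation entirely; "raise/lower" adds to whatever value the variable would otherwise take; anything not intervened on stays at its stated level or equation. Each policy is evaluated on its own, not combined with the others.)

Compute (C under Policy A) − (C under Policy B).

-2264

Policy A (Z − 4):
  K = 95
  Z = 118 − 4 = 114
  M = 45 − 5·95 − 5·114 = -1000
  C = 36 − 2·95 + 2·(-1000) = -2154
Policy B (M := 112, K − 20):
  K = 95 − 20 = 75
  Z = 118
  M = 112
  C = 36 − 2·75 + 2·112 = 110
C: -2154 − 110 = -2264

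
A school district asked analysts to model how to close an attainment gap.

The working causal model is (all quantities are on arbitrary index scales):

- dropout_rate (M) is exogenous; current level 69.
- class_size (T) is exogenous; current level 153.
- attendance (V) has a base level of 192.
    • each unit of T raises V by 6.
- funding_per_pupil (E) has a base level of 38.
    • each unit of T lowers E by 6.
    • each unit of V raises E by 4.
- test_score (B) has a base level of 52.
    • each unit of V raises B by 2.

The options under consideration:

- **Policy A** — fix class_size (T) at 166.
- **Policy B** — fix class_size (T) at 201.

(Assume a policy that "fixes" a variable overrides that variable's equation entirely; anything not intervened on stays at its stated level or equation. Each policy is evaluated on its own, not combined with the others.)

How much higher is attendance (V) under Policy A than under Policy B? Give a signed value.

-210

Policy A (T := 166):
  T = 166
  V = 192 + 6·166 = 1188
Policy B (T := 201):
  T = 201
  V = 192 + 6·201 = 1398
V: 1188 − 1398 = -210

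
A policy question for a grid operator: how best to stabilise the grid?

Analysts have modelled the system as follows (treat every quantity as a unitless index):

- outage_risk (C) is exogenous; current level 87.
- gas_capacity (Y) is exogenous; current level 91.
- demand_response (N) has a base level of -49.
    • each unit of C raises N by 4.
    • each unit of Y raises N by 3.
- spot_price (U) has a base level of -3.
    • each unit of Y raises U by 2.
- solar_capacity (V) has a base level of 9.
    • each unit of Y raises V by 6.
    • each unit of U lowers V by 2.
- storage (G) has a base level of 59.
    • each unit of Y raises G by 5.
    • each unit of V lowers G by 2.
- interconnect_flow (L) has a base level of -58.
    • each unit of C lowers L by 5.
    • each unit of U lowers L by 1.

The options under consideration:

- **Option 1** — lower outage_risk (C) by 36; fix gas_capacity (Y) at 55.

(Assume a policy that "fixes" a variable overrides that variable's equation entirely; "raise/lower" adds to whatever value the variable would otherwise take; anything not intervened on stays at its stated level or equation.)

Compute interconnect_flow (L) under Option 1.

-420

Option 1 (C − 36, Y := 55):
  C = 87 − 36 = 51
  Y = 55
  U = -3 + 2·55 = 107
  L = -58 − 5·51 − 107 = -420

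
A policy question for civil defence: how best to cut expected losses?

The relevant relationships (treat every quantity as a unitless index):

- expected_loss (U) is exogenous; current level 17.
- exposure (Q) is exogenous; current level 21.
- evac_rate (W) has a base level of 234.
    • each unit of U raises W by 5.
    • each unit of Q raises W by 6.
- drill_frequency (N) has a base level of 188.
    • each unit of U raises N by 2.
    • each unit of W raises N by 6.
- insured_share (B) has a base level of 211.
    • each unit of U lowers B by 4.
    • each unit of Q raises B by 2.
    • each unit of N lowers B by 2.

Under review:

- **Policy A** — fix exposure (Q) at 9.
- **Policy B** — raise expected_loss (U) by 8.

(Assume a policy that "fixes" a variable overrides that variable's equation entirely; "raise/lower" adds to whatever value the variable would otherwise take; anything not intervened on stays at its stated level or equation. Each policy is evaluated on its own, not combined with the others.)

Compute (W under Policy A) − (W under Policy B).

-112

Policy A (Q := 9):
  U = 17
  Q = 9
  W = 234 + 5·17 + 6·9 = 373
Policy B (U + 8):
  U = 17 + 8 = 25
  Q = 21
  W = 234 + 5·25 + 6·21 = 485
W: 373 − 485 = -112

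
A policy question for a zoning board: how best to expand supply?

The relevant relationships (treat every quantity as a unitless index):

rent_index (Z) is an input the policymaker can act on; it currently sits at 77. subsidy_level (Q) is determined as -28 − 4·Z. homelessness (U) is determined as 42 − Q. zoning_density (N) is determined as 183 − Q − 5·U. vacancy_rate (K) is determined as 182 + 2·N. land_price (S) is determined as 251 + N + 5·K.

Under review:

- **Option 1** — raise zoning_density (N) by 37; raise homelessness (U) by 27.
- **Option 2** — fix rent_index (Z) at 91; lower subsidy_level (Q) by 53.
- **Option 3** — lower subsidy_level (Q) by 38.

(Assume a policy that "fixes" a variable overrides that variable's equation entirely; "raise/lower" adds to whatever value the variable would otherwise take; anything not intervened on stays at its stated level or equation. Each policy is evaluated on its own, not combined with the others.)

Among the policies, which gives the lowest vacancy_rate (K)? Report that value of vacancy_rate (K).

Option 1 (N + 37, U + 27):
  Z = 77
  Q = -28 − 4·77 = -336
  U = 42 − (-336) (+27 from intervention) = 405
  N = 183 − (-336) − 5·405 (+37 from intervention) = -1469
  K = 182 + 2·(-1469) = -2756
Option 2 (Z := 91, Q − 53):
  Z = 91
  Q = -28 − 4·91 (−53 from intervention) = -445
  U = 42 − (-445) = 487
  N = 183 − (-445) − 5·487 = -1807
  K = 182 + 2·(-1807) = -3432
Option 3 (Q − 38):
  Z = 77
  Q = -28 − 4·77 (−38 from intervention) = -374
  U = 42 − (-374) = 416
  N = 183 − (-374) − 5·416 = -1523
  K = 182 + 2·(-1523) = -2864
Comparing — Option 1: K=-2756, Option 2: K=-3432, Option 3: K=-2864. Lowest is -3432 (Option 2).

-3432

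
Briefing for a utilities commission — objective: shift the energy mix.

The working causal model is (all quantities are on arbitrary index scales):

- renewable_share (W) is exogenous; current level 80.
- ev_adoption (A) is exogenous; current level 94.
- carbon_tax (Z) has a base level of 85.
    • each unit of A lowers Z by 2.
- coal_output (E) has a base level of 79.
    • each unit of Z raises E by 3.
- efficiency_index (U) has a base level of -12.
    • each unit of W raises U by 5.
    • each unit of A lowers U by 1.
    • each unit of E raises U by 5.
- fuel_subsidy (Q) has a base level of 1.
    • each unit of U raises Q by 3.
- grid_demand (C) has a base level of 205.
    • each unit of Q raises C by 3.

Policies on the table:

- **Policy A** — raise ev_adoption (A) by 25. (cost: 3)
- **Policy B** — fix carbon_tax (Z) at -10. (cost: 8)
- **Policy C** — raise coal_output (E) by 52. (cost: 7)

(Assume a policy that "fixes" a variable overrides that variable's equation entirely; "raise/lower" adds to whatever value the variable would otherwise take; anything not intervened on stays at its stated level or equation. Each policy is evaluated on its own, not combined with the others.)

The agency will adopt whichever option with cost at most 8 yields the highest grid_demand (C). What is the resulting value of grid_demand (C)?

5059

Policy A (A + 25):
  W = 80
  A = 94 + 25 = 119
  Z = 85 − 2·119 = -153
  E = 79 + 3·(-153) = -380
  U = -12 + 5·80 − 119 + 5·(-380) = -1631
  Q = 1 + 3·(-1631) = -4892
  C = 205 + 3·(-4892) = -14471
Policy B (Z := -10):
  W = 80
  A = 94
  Z = -10
  E = 79 + 3·(-10) = 49
  U = -12 + 5·80 − 94 + 5·49 = 539
  Q = 1 + 3·539 = 1618
  C = 205 + 3·1618 = 5059
Policy C (E + 52):
  W = 80
  A = 94
  Z = 85 − 2·94 = -103
  E = 79 + 3·(-103) (+52 from intervention) = -178
  U = -12 + 5·80 − 94 + 5·(-178) = -596
  Q = 1 + 3·(-596) = -1787
  C = 205 + 3·(-1787) = -5156
Comparing — Policy A: C=-14471, Policy B: C=5059, Policy C: C=-5156. Highest is 5059 (Policy B).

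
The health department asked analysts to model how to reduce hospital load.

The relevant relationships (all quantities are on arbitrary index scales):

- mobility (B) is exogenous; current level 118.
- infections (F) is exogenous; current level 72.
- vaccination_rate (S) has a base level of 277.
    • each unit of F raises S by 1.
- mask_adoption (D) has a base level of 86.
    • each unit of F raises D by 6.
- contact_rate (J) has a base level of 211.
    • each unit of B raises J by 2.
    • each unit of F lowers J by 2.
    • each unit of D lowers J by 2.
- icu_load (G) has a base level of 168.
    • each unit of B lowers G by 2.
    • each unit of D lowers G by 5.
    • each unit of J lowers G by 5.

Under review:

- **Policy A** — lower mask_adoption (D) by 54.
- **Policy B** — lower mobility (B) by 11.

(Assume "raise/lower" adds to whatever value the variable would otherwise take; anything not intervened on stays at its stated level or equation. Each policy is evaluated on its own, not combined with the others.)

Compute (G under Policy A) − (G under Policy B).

Policy A (D − 54):
  B = 118
  F = 72
  D = 86 + 6·72 (−54 from intervention) = 464
  J = 211 + 2·118 − 2·72 − 2·464 = -625
  G = 168 − 2·118 − 5·464 − 5·(-625) = 737
Policy B (B − 11):
  B = 118 − 11 = 107
  F = 72
  D = 86 + 6·72 = 518
  J = 211 + 2·107 − 2·72 − 2·518 = -755
  G = 168 − 2·107 − 5·518 − 5·(-755) = 1139
G: 737 − 1139 = -402

-402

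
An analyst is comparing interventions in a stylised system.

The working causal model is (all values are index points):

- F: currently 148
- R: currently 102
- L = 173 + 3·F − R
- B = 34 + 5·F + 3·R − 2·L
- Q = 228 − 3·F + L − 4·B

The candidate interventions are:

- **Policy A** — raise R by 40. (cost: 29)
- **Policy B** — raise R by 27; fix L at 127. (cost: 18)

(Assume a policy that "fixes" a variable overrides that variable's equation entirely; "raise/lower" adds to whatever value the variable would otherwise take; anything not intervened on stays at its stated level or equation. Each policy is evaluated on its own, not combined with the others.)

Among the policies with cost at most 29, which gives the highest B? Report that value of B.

907

Policy A (R + 40):
  F = 148
  R = 102 + 40 = 142
  L = 173 + 3·148 − 142 = 475
  B = 34 + 5·148 + 3·142 − 2·475 = 250
Policy B (R + 27, L := 127):
  F = 148
  R = 102 + 27 = 129
  L = 127
  B = 34 + 5·148 + 3·129 − 2·127 = 907
Comparing — Policy A: B=250, Policy B: B=907. Highest is 907 (Policy B).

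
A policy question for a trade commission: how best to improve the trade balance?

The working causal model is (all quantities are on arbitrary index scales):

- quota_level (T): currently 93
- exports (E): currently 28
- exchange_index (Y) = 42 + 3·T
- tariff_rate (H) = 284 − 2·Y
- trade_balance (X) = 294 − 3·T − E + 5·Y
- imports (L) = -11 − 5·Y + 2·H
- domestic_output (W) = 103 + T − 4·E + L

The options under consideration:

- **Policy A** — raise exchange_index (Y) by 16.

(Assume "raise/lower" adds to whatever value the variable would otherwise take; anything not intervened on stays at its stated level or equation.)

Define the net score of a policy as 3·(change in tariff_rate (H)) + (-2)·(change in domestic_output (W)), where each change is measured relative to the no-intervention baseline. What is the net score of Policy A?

192

Baseline:
  T = 93
  E = 28
  Y = 42 + 3·93 = 321
  H = 284 − 2·321 = -358
  L = -11 − 5·321 + 2·(-358) = -2332
  W = 103 + 93 − 4·28 + (-2332) = -2248
Policy A (Y + 16):
  T = 93
  E = 28
  Y = 42 + 3·93 (+16 from intervention) = 337
  H = 284 − 2·337 = -390
  L = -11 − 5·337 + 2·(-390) = -2476
  W = 103 + 93 − 4·28 + (-2476) = -2392
ΔH = -390 − (-358) = -32; ΔW = -2392 − (-2248) = -144
Score = 3·(-32) + (-2)·(-144) = 192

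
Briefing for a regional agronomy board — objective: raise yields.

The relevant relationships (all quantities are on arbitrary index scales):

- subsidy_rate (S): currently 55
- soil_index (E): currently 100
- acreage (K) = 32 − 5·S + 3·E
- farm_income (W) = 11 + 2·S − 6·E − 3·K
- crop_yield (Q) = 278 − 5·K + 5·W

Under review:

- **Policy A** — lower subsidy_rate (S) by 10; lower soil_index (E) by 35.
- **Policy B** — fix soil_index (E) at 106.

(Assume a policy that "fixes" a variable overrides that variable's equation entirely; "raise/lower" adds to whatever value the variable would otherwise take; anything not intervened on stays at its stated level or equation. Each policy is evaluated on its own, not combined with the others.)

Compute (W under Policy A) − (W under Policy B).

Policy A (S − 10, E − 35):
  S = 55 − 10 = 45
  E = 100 − 35 = 65
  K = 32 − 5·45 + 3·65 = 2
  W = 11 + 2·45 − 6·65 − 3·2 = -295
Policy B (E := 106):
  S = 55
  E = 106
  K = 32 − 5·55 + 3·106 = 75
  W = 11 + 2·55 − 6·106 − 3·75 = -740
W: -295 − (-740) = 445

445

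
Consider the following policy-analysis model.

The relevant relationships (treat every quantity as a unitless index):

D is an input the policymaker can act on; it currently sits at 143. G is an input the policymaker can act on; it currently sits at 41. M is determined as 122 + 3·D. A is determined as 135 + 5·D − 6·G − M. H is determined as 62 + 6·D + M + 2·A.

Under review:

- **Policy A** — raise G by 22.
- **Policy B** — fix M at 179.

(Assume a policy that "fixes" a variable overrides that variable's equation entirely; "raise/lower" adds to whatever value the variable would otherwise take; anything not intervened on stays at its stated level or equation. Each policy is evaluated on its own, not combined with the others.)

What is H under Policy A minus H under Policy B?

-636

Policy A (G + 22):
  D = 143
  G = 41 + 22 = 63
  M = 122 + 3·143 = 551
  A = 135 + 5·143 − 6·63 − 551 = -79
  H = 62 + 6·143 + 551 + 2·(-79) = 1313
Policy B (M := 179):
  D = 143
  G = 41
  M = 179
  A = 135 + 5·143 − 6·41 − 179 = 425
  H = 62 + 6·143 + 179 + 2·425 = 1949
H: 1313 − 1949 = -636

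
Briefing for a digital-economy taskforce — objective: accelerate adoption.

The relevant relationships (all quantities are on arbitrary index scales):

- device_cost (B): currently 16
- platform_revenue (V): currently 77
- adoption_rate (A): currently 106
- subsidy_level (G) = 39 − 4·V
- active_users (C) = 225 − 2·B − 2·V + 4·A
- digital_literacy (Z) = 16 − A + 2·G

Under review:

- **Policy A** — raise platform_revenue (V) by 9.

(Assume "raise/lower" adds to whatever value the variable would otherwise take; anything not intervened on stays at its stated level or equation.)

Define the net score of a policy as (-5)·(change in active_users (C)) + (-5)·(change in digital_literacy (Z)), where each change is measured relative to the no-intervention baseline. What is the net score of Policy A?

Baseline:
  B = 16
  V = 77
  A = 106
  G = 39 − 4·77 = -269
  C = 225 − 2·16 − 2·77 + 4·106 = 463
  Z = 16 − 106 + 2·(-269) = -628
Policy A (V + 9):
  B = 16
  V = 77 + 9 = 86
  A = 106
  G = 39 − 4·86 = -305
  C = 225 − 2·16 − 2·86 + 4·106 = 445
  Z = 16 − 106 + 2·(-305) = -700
ΔC = 445 − 463 = -18; ΔZ = -700 − (-628) = -72
Score = (-5)·(-18) + (-5)·(-72) = 450

450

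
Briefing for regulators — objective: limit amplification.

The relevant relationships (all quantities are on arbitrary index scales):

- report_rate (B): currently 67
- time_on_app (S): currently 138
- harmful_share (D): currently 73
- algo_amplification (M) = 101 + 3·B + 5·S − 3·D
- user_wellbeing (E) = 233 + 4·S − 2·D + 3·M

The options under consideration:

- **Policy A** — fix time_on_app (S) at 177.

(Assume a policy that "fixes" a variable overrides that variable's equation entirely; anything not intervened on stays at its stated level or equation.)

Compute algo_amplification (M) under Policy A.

968

Policy A (S := 177):
  B = 67
  S = 177
  D = 73
  M = 101 + 3·67 + 5·177 − 3·73 = 968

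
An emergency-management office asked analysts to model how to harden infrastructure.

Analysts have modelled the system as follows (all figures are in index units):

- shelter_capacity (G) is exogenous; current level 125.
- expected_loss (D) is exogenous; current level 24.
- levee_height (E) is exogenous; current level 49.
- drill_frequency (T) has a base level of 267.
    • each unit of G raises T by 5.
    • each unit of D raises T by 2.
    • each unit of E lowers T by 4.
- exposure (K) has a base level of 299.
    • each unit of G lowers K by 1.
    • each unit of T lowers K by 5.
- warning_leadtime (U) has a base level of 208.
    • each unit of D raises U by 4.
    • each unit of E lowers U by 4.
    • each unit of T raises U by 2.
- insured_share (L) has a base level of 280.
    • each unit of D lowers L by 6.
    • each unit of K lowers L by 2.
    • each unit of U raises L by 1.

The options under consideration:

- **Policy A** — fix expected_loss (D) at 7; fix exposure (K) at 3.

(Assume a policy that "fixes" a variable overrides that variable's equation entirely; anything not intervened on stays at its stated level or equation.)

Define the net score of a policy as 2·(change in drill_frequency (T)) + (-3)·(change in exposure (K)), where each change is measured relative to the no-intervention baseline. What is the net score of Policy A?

Baseline:
  G = 125
  D = 24
  E = 49
  T = 267 + 5·125 + 2·24 − 4·49 = 744
  K = 299 − 125 − 5·744 = -3546
Policy A (D := 7, K := 3):
  G = 125
  D = 7
  E = 49
  T = 267 + 5·125 + 2·7 − 4·49 = 710
  K = 3
ΔT = 710 − 744 = -34; ΔK = 3 − (-3546) = 3549
Score = 2·(-34) + (-3)·3549 = -10715

-10715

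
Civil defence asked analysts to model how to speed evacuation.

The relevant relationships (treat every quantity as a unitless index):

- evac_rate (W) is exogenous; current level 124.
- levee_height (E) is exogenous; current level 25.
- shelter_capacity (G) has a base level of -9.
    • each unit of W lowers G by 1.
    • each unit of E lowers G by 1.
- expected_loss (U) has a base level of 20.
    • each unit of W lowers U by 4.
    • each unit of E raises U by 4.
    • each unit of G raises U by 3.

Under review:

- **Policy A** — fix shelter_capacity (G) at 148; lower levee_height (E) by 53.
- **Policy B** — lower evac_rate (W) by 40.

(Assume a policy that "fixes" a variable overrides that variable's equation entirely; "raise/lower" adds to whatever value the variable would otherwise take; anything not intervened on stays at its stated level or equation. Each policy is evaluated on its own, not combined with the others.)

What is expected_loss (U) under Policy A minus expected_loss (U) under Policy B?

426

Policy A (G := 148, E − 53):
  W = 124
  E = 25 − 53 = -28
  G = 148
  U = 20 − 4·124 + 4·(-28) + 3·148 = -144
Policy B (W − 40):
  W = 124 − 40 = 84
  E = 25
  G = -9 − 84 − 25 = -118
  U = 20 − 4·84 + 4·25 + 3·(-118) = -570
U: -144 − (-570) = 426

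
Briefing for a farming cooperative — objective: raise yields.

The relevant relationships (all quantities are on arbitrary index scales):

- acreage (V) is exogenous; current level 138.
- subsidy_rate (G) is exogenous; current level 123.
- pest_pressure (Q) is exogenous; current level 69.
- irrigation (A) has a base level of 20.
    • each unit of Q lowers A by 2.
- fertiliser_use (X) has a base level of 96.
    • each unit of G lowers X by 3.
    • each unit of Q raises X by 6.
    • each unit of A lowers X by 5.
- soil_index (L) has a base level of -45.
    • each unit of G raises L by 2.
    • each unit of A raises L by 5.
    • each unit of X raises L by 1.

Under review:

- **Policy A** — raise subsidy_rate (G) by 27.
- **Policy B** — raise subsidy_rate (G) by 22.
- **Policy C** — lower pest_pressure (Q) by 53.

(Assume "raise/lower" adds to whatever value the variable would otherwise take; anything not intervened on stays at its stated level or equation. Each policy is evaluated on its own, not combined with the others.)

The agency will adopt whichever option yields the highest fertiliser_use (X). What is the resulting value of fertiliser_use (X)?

Policy A (G + 27):
  G = 123 + 27 = 150
  Q = 69
  A = 20 − 2·69 = -118
  X = 96 − 3·150 + 6·69 − 5·(-118) = 650
Policy B (G + 22):
  G = 123 + 22 = 145
  Q = 69
  A = 20 − 2·69 = -118
  X = 96 − 3·145 + 6·69 − 5·(-118) = 665
Policy C (Q − 53):
  G = 123
  Q = 69 − 53 = 16
  A = 20 − 2·16 = -12
  X = 96 − 3·123 + 6·16 − 5·(-12) = -117
Comparing — Policy A: X=650, Policy B: X=665, Policy C: X=-117. Highest is 665 (Policy B).

665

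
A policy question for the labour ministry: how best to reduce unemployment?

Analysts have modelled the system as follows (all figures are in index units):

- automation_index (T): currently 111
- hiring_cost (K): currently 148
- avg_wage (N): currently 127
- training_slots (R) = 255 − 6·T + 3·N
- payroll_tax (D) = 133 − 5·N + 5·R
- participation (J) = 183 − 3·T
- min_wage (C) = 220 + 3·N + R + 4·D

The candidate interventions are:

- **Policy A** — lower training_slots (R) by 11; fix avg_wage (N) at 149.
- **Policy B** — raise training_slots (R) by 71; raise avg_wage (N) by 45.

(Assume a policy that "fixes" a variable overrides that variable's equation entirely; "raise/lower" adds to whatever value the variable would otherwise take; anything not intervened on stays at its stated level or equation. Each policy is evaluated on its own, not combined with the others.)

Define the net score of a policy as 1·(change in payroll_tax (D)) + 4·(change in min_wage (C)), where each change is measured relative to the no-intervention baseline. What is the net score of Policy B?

Baseline:
  T = 111
  N = 127
  R = 255 − 6·111 + 3·127 = -30
  D = 133 − 5·127 + 5·(-30) = -652
  C = 220 + 3·127 + (-30) + 4·(-652) = -2037
Policy B (R + 71, N + 45):
  T = 111
  N = 127 + 45 = 172
  R = 255 − 6·111 + 3·172 (+71 from intervention) = 176
  D = 133 − 5·172 + 5·176 = 153
  C = 220 + 3·172 + 176 + 4·153 = 1524
ΔD = 153 − (-652) = 805; ΔC = 1524 − (-2037) = 3561
Score = 1·805 + 4·3561 = 15049

15049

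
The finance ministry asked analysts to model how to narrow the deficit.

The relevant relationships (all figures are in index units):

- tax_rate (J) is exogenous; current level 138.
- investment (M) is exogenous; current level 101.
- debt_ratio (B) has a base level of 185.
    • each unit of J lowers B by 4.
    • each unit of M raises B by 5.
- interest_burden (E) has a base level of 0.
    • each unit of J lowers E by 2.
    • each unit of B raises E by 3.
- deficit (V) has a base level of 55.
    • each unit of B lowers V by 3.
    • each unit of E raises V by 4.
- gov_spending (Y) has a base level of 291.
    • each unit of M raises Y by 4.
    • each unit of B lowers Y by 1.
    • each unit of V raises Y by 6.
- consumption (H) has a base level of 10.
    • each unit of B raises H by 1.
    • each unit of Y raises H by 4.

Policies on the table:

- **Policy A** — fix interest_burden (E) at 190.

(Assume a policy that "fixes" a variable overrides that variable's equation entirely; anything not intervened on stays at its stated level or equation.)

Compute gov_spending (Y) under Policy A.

2963

Policy A (E := 190):
  J = 138
  M = 101
  B = 185 − 4·138 + 5·101 = 138
  E = 190
  V = 55 − 3·138 + 4·190 = 401
  Y = 291 + 4·101 − 138 + 6·401 = 2963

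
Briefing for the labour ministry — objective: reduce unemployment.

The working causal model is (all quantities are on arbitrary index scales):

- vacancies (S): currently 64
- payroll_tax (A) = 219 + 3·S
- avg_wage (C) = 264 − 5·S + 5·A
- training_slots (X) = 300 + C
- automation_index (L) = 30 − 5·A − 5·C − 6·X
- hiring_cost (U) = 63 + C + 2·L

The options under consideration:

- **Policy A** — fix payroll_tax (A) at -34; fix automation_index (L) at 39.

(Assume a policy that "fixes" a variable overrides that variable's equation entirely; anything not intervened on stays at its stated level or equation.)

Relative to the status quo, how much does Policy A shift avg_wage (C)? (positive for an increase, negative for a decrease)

-2225

Baseline:
  S = 64
  A = 219 + 3·64 = 411
  C = 264 − 5·64 + 5·411 = 1999
Policy A (A := -34, L := 39):
  S = 64
  A = -34
  C = 264 − 5·64 + 5·(-34) = -226
Change in C: -226 − 1999 = -2225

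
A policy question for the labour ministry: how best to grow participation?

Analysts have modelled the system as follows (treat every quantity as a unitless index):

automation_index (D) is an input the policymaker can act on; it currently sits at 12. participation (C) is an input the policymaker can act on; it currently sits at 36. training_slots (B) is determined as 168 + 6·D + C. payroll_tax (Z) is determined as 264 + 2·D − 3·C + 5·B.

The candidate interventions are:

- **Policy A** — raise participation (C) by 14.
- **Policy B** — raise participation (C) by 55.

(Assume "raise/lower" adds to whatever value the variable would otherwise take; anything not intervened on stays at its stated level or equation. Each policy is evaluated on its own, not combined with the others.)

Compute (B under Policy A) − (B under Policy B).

-41

Policy A (C + 14):
  D = 12
  C = 36 + 14 = 50
  B = 168 + 6·12 + 50 = 290
Policy B (C + 55):
  D = 12
  C = 36 + 55 = 91
  B = 168 + 6·12 + 91 = 331
B: 290 − 331 = -41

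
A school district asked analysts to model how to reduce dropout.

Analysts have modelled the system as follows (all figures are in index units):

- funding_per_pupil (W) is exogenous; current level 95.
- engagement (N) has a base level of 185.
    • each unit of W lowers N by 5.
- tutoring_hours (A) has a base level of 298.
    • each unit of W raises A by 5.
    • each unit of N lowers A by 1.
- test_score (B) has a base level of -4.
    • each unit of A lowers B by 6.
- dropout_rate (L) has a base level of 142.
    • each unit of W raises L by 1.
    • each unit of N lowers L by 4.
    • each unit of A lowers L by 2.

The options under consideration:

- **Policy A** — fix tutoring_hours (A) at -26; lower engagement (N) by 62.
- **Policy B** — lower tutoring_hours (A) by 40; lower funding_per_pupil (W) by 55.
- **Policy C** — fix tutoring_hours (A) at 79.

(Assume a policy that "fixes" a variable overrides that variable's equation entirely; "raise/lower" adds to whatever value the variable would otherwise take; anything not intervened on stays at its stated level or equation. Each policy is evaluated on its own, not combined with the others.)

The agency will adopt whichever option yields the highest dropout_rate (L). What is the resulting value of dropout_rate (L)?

1697

Policy A (A := -26, N − 62):
  W = 95
  N = 185 − 5·95 (−62 from intervention) = -352
  A = -26
  L = 142 + 95 − 4·(-352) − 2·(-26) = 1697
Policy B (A − 40, W − 55):
  W = 95 − 55 = 40
  N = 185 − 5·40 = -15
  A = 298 + 5·40 − (-15) (−40 from intervention) = 473
  L = 142 + 40 − 4·(-15) − 2·473 = -704
Policy C (A := 79):
  W = 95
  N = 185 − 5·95 = -290
  A = 79
  L = 142 + 95 − 4·(-290) − 2·79 = 1239
Comparing — Policy A: L=1697, Policy B: L=-704, Policy C: L=1239. Highest is 1697 (Policy A).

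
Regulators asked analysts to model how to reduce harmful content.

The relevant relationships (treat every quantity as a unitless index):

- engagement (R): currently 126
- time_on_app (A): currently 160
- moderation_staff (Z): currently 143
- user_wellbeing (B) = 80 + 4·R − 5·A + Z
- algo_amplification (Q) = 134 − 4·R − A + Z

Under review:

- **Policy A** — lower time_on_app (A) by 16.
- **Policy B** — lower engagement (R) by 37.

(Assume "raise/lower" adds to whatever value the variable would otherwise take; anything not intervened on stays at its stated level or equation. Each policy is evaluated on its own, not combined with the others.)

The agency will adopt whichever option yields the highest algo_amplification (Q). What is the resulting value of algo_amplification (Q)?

-239

Policy A (A − 16):
  R = 126
  A = 160 − 16 = 144
  Z = 143
  Q = 134 − 4·126 − 144 + 143 = -371
Policy B (R − 37):
  R = 126 − 37 = 89
  A = 160
  Z = 143
  Q = 134 − 4·89 − 160 + 143 = -239
Comparing — Policy A: Q=-371, Policy B: Q=-239. Highest is -239 (Policy B).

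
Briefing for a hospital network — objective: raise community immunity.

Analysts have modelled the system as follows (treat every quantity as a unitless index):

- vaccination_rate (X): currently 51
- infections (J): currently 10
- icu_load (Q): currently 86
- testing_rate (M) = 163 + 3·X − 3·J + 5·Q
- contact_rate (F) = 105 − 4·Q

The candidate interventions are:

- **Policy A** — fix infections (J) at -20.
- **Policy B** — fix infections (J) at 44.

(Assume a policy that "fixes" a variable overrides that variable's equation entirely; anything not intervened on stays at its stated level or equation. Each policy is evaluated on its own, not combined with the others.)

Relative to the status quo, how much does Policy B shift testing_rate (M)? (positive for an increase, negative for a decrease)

-102

Baseline:
  X = 51
  J = 10
  Q = 86
  M = 163 + 3·51 − 3·10 + 5·86 = 716
Policy B (J := 44):
  X = 51
  J = 44
  Q = 86
  M = 163 + 3·51 − 3·44 + 5·86 = 614
Change in M: 614 − 716 = -102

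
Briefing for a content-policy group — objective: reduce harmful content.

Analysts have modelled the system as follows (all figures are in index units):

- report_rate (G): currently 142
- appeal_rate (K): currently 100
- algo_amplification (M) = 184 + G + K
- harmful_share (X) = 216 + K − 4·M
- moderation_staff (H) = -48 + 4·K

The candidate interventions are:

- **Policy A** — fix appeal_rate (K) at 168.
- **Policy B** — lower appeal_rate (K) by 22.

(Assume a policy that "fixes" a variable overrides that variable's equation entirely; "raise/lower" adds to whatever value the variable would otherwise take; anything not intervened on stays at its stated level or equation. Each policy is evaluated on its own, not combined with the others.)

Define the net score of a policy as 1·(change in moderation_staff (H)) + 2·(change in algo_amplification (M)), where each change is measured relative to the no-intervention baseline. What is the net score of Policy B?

Baseline:
  G = 142
  K = 100
  M = 184 + 142 + 100 = 426
  H = -48 + 4·100 = 352
Policy B (K − 22):
  G = 142
  K = 100 − 22 = 78
  M = 184 + 142 + 78 = 404
  H = -48 + 4·78 = 264
ΔH = 264 − 352 = -88; ΔM = 404 − 426 = -22
Score = 1·(-88) + 2·(-22) = -132

-132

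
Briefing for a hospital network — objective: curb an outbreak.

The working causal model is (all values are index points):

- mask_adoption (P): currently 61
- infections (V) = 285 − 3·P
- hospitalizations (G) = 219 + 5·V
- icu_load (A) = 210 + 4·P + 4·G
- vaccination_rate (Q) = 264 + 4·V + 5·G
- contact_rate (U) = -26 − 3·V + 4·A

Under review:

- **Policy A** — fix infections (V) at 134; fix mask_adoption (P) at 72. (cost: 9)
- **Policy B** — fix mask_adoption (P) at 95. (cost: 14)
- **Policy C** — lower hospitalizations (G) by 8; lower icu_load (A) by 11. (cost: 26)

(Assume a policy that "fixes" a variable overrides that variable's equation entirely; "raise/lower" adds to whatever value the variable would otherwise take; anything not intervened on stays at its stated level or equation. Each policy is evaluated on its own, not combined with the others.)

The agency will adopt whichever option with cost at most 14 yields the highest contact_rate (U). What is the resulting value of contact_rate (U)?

15788

Policy A (V := 134, P := 72):
  P = 72
  V = 134
  G = 219 + 5·134 = 889
  A = 210 + 4·72 + 4·889 = 4054
  U = -26 − 3·134 + 4·4054 = 15788
Policy B (P := 95):
  P = 95
  V = 285 − 3·95 = 0
  G = 219 + 5·0 = 219
  A = 210 + 4·95 + 4·219 = 1466
  U = -26 − 3·0 + 4·1466 = 5838
Comparing — Policy A: U=15788, Policy B: U=5838. Highest is 15788 (Policy A).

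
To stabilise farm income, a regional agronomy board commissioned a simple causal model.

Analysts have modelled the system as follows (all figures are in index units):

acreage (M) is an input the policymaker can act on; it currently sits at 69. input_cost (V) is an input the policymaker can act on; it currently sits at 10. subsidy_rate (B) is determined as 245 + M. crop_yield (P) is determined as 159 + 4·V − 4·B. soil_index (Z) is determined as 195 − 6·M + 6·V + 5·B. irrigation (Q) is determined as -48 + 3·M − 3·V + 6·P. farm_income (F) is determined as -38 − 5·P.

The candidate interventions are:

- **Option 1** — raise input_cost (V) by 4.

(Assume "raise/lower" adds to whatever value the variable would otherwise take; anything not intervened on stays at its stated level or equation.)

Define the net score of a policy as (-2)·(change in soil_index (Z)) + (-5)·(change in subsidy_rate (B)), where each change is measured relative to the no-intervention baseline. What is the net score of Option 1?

Baseline:
  M = 69
  V = 10
  B = 245 + 69 = 314
  Z = 195 − 6·69 + 6·10 + 5·314 = 1411
Option 1 (V + 4):
  M = 69
  V = 10 + 4 = 14
  B = 245 + 69 = 314
  Z = 195 − 6·69 + 6·14 + 5·314 = 1435
ΔZ = 1435 − 1411 = 24; ΔB = 314 − 314 = 0
Score = (-2)·24 + (-5)·0 = -48

-48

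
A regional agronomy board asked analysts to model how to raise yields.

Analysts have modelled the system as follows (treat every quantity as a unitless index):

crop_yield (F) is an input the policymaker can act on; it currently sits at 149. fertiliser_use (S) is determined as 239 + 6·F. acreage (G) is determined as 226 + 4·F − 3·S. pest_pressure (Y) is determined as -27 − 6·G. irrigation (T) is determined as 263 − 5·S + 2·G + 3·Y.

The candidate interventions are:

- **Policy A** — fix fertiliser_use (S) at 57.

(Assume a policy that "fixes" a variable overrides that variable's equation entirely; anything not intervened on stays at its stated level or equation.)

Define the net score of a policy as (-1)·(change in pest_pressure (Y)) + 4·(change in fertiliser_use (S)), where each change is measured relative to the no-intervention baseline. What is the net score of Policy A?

15064

Baseline:
  F = 149
  S = 239 + 6·149 = 1133
  G = 226 + 4·149 − 3·1133 = -2577
  Y = -27 − 6·(-2577) = 15435
Policy A (S := 57):
  F = 149
  S = 57
  G = 226 + 4·149 − 3·57 = 651
  Y = -27 − 6·651 = -3933
ΔY = -3933 − 15435 = -19368; ΔS = 57 − 1133 = -1076
Score = (-1)·(-19368) + 4·(-1076) = 15064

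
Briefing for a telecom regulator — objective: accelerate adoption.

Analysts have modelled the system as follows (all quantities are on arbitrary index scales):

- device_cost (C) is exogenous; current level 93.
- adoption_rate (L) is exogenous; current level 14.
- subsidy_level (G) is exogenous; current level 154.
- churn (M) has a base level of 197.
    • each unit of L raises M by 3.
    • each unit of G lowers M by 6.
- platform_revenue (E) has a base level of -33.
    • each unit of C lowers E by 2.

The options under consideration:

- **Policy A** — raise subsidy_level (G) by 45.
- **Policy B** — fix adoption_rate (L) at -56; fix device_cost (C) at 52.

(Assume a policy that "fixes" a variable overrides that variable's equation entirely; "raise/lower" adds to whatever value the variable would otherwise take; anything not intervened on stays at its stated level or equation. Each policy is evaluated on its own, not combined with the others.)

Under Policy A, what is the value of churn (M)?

Policy A (G + 45):
  L = 14
  G = 154 + 45 = 199
  M = 197 + 3·14 − 6·199 = -955

-955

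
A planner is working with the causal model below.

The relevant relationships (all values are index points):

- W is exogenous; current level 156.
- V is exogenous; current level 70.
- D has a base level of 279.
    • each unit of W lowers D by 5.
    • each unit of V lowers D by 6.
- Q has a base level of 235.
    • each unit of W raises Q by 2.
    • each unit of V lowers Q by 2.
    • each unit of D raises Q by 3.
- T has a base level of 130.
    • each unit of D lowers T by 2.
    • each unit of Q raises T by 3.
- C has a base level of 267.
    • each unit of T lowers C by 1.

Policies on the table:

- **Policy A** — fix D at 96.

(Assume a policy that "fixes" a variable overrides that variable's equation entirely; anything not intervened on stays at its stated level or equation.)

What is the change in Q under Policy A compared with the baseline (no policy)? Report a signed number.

Baseline:
  W = 156
  V = 70
  D = 279 − 5·156 − 6·70 = -921
  Q = 235 + 2·156 − 2·70 + 3·(-921) = -2356
Policy A (D := 96):
  W = 156
  V = 70
  D = 96
  Q = 235 + 2·156 − 2·70 + 3·96 = 695
Change in Q: 695 − (-2356) = 3051

3051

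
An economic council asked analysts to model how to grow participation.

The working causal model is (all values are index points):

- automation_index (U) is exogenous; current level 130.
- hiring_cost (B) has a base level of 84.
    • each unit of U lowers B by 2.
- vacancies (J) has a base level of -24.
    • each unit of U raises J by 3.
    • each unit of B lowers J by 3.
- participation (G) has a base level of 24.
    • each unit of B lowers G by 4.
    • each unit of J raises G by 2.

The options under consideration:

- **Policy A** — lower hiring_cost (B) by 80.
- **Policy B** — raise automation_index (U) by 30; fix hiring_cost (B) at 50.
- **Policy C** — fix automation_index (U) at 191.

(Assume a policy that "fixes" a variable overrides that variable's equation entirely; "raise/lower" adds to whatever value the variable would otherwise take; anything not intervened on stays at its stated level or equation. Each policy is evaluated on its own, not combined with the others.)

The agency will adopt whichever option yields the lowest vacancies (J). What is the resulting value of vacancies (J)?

Policy A (B − 80):
  U = 130
  B = 84 − 2·130 (−80 from intervention) = -256
  J = -24 + 3·130 − 3·(-256) = 1134
Policy B (U + 30, B := 50):
  U = 130 + 30 = 160
  B = 50
  J = -24 + 3·160 − 3·50 = 306
Policy C (U := 191):
  U = 191
  B = 84 − 2·191 = -298
  J = -24 + 3·191 − 3·(-298) = 1443
Comparing — Policy A: J=1134, Policy B: J=306, Policy C: J=1443. Lowest is 306 (Policy B).

306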